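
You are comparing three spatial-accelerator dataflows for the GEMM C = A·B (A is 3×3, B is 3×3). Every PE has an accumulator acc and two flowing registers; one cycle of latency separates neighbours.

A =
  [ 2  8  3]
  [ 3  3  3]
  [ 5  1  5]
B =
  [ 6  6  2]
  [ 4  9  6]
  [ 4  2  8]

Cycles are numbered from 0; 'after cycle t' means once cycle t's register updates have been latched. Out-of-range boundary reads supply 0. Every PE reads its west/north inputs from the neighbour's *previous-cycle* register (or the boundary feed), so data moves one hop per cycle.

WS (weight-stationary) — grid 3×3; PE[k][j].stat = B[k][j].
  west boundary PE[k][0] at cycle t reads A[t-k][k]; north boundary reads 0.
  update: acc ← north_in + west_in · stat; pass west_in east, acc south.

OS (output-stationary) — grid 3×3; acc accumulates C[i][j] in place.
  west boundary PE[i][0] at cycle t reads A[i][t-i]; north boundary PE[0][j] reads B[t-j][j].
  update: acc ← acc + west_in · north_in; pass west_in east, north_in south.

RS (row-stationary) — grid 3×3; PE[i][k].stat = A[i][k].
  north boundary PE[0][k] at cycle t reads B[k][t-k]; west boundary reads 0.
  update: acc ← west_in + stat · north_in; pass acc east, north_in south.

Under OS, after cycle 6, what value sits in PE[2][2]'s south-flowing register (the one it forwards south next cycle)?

register = 8

Tracing OS — 3×3 array, target PE[2][2]:
  after 0 — PE[1][2] acc=0, pass-E 0, pass-S 0
  after 0 — PE[2][1] acc=0, pass-E 0, pass-S 0
  after 0 — PE[2][2] acc=0, pass-E 0, pass-S 0
  after 1 — PE[1][2] acc=0, pass-E 0, pass-S 0
  after 1 — PE[2][1] acc=0, pass-E 0, pass-S 0
  after 1 — PE[2][2] acc=0, pass-E 0, pass-S 0
  after 2 — PE[1][2] acc=0, pass-E 0, pass-S 0
  after 2 — PE[2][1] acc=0, pass-E 0, pass-S 0
  after 2 — PE[2][2] acc=0, pass-E 0, pass-S 0
  after 3 — PE[1][2] acc=6, pass-E 3, pass-S 2
  after 3 — PE[2][1] acc=30, pass-E 5, pass-S 6
  after 3 — PE[2][2] acc=0, pass-E 0, pass-S 0
  after 4 — PE[1][2] acc=24, pass-E 3, pass-S 6
  after 4 — PE[2][1] acc=39, pass-E 1, pass-S 9
  after 4 — PE[2][2] acc=10, pass-E 5, pass-S 2
  after 5 — PE[1][2] acc=48, pass-E 3, pass-S 8
  after 5 — PE[2][1] acc=49, pass-E 5, pass-S 2
  after 5 — PE[2][2] acc=16, pass-E 1, pass-S 6
  after 6 — PE[1][2] acc=48, pass-E 0, pass-S 0
  after 6 — PE[2][1] acc=49, pass-E 0, pass-S 0
  after 6 — PE[2][2] acc=56, pass-E 5, pass-S 8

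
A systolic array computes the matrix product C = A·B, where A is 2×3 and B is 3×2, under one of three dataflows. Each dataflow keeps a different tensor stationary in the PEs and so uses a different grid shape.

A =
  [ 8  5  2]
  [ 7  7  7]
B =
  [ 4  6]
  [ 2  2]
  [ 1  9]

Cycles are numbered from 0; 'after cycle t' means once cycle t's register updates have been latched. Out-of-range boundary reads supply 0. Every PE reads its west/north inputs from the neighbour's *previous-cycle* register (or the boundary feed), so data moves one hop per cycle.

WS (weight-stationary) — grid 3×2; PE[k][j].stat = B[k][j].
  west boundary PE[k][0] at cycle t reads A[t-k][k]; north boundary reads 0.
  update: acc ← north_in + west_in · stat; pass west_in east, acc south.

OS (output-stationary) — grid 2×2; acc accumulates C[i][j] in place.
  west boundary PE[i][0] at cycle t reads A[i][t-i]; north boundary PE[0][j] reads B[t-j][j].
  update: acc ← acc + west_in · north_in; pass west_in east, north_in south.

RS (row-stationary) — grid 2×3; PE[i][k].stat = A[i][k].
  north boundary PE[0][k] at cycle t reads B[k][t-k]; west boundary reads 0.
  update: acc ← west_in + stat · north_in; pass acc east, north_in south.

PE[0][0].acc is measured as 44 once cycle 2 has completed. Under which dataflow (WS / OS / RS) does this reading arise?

WS (3×2 grid), PE[0][0]:
  [0] (0,0) acc=32 (h:8 v:32)
  [1] (0,0) acc=28 (h:7 v:28)
  [2] (0,0) acc=0 (h:0 v:0)
OS (2×2 grid), PE[0][0]:
  [0] (0,0) acc=32 (h:8 v:4)
  [1] (0,0) acc=42 (h:5 v:2)
  [2] (0,0) acc=44 (h:2 v:1)
RS (2×3 grid), PE[0][0]:
  [0] (0,0) acc=32 (h:32 v:4)
  [1] (0,0) acc=48 (h:48 v:6)
  [2] (0,0) acc=0 (h:0 v:0)

dataflow = OS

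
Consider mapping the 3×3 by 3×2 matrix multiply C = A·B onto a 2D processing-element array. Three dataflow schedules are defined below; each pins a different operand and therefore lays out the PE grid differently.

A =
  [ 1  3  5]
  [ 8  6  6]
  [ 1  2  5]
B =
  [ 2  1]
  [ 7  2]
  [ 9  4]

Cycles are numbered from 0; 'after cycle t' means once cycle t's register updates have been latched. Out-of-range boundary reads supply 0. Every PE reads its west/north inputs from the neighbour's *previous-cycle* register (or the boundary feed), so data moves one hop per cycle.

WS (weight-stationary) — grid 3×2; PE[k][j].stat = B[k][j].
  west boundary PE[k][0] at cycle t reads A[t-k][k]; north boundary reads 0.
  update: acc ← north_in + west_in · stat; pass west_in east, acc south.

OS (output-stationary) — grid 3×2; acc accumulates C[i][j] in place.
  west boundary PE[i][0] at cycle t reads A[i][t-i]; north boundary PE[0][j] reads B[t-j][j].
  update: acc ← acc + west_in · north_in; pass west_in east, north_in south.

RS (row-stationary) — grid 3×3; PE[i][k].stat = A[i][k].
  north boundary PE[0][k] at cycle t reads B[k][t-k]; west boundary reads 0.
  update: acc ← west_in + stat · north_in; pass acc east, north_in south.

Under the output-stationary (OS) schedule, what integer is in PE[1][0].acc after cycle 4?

PE[1][0].acc = 112

OS 3×2: PE[1][0] cycle-by-cycle (with neighbour feeds):
  [0] (0,0) acc=2 (h:1 v:2)
  [0] (1,0) acc=0 (h:0 v:0)
  [1] (0,0) acc=23 (h:3 v:7)
  [1] (1,0) acc=16 (h:8 v:2)
  [2] (0,0) acc=68 (h:5 v:9)
  [2] (1,0) acc=58 (h:6 v:7)
  [3] (0,0) acc=68 (h:0 v:0)
  [3] (1,0) acc=112 (h:6 v:9)
  [4] (0,0) acc=68 (h:0 v:0)
  [4] (1,0) acc=112 (h:0 v:0)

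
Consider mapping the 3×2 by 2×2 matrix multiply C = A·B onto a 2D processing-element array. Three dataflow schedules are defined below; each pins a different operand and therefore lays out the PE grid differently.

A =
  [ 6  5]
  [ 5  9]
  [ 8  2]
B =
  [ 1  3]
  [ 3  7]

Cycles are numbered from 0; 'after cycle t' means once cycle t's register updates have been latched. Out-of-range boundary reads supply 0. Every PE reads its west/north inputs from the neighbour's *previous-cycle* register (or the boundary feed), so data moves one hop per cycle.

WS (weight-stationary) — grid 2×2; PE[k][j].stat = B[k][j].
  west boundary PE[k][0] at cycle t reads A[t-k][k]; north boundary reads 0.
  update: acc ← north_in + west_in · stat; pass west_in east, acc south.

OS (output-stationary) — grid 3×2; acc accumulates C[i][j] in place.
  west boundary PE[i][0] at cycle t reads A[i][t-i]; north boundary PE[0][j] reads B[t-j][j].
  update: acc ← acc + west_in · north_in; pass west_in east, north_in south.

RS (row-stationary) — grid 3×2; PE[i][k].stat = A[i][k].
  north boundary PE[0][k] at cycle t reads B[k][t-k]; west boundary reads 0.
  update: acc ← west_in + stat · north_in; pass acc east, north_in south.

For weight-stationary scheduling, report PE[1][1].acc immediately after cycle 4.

WS 2×2: PE[1][1] cycle-by-cycle (with neighbour feeds):
  cycle 0: PE[0][1] → acc 0, east 0, south 0
  cycle 0: PE[1][0] → acc 0, east 0, south 0
  cycle 0: PE[1][1] → acc 0, east 0, south 0
  cycle 1: PE[0][1] → acc 18, east 6, south 18
  cycle 1: PE[1][0] → acc 21, east 5, south 21
  cycle 1: PE[1][1] → acc 0, east 0, south 0
  cycle 2: PE[0][1] → acc 15, east 5, south 15
  cycle 2: PE[1][0] → acc 32, east 9, south 32
  cycle 2: PE[1][1] → acc 53, east 5, south 53
  cycle 3: PE[0][1] → acc 24, east 8, south 24
  cycle 3: PE[1][0] → acc 14, east 2, south 14
  cycle 3: PE[1][1] → acc 78, east 9, south 78
  cycle 4: PE[0][1] → acc 0, east 0, south 0
  cycle 4: PE[1][0] → acc 0, east 0, south 0
  cycle 4: PE[1][1] → acc 38, east 2, south 38

PE[1][1].acc = 38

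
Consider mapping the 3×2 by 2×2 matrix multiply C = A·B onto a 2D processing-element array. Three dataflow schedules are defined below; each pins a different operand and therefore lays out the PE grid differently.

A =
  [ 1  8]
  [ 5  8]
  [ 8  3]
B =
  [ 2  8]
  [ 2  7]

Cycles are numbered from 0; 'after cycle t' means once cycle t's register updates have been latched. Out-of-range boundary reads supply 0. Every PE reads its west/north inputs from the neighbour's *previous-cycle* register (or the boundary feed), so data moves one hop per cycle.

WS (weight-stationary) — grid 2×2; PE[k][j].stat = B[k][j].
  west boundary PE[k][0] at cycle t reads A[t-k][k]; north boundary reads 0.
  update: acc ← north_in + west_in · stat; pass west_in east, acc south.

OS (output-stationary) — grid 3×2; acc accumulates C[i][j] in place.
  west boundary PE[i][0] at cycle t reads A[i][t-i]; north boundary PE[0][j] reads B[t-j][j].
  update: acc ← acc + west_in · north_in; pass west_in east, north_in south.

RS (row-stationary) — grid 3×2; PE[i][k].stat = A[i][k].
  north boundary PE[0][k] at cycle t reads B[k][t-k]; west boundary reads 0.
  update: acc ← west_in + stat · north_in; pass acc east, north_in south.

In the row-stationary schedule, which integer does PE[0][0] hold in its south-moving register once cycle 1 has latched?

Tracing RS — 3×2 array, target PE[0][0]:
  t=0 PE[0][0]: acc=2 h=2 v=2
  t=1 PE[0][0]: acc=8 h=8 v=8

register = 8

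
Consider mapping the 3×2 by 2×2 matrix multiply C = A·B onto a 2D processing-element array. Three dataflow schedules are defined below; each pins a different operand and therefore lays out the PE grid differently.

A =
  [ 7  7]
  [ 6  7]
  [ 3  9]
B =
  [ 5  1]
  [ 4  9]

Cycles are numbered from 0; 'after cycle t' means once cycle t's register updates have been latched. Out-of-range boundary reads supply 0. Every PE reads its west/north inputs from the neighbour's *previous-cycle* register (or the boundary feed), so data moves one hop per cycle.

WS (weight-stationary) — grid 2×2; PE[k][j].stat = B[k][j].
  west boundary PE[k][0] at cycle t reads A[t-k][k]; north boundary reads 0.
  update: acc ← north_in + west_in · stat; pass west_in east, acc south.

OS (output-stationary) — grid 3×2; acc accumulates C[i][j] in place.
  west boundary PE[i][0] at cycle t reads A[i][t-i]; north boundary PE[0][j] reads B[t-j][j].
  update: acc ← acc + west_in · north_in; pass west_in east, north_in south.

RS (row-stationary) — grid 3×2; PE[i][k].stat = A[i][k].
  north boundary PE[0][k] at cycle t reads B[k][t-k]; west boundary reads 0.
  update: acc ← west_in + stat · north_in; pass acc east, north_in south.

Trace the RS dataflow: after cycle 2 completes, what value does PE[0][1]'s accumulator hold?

Tracing RS — 3×2 array, target PE[0][1]:
  after 0 — PE[0][0] acc=35, pass-E 35, pass-S 5
  after 0 — PE[0][1] acc=0, pass-E 0, pass-S 0
  after 1 — PE[0][0] acc=7, pass-E 7, pass-S 1
  after 1 — PE[0][1] acc=63, pass-E 63, pass-S 4
  after 2 — PE[0][0] acc=0, pass-E 0, pass-S 0
  after 2 — PE[0][1] acc=70, pass-E 70, pass-S 9

PE[0][1].acc = 70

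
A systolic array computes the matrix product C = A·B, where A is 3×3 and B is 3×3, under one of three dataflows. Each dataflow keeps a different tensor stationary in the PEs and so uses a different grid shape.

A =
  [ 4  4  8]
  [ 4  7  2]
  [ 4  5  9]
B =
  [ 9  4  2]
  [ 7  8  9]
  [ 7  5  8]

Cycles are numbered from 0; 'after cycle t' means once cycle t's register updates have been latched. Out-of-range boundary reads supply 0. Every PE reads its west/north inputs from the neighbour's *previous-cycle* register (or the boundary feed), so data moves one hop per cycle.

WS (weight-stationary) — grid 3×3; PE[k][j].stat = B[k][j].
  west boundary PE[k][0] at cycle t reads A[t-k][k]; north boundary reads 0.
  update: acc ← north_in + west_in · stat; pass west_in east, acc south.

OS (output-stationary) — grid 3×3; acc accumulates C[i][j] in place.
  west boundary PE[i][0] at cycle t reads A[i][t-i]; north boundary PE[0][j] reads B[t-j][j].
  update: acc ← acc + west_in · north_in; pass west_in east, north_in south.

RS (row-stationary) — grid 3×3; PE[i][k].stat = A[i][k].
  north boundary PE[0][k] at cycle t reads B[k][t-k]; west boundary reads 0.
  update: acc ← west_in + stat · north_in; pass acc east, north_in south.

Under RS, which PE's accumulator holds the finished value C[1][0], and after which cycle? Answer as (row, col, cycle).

Under RS, C[1][0] lands at PE[1][2]:
  step 0 · PE1,2: acc=0; fwd→0 fwd↓0
  step 1 · PE1,2: acc=0; fwd→0 fwd↓0
  step 2 · PE1,2: acc=0; fwd→0 fwd↓0
  step 3 · PE1,2: acc=99; fwd→99 fwd↓7

(row, col, cycle) = (1, 2, 3)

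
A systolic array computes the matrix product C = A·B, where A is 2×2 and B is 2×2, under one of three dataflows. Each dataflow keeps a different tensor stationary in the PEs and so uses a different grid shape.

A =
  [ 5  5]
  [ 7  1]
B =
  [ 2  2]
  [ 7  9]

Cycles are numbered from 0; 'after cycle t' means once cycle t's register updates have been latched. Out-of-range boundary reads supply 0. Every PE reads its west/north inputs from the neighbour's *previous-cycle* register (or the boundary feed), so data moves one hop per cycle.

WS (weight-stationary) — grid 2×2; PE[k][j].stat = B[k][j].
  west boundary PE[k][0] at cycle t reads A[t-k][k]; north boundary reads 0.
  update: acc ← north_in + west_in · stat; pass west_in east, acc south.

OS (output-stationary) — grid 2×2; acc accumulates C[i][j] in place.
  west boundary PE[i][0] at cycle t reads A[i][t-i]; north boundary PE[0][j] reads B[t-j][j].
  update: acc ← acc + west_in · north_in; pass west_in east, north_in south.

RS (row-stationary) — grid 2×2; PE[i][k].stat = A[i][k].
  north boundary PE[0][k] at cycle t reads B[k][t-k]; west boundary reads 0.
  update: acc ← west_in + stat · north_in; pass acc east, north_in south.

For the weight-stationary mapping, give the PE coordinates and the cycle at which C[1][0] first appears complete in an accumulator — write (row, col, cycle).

Under WS, C[1][0] lands at PE[1][0]:
  [0] (1,0) acc=0 (h:0 v:0)
  [1] (1,0) acc=45 (h:5 v:45)
  [2] (1,0) acc=21 (h:1 v:21)

(row, col, cycle) = (1, 0, 2)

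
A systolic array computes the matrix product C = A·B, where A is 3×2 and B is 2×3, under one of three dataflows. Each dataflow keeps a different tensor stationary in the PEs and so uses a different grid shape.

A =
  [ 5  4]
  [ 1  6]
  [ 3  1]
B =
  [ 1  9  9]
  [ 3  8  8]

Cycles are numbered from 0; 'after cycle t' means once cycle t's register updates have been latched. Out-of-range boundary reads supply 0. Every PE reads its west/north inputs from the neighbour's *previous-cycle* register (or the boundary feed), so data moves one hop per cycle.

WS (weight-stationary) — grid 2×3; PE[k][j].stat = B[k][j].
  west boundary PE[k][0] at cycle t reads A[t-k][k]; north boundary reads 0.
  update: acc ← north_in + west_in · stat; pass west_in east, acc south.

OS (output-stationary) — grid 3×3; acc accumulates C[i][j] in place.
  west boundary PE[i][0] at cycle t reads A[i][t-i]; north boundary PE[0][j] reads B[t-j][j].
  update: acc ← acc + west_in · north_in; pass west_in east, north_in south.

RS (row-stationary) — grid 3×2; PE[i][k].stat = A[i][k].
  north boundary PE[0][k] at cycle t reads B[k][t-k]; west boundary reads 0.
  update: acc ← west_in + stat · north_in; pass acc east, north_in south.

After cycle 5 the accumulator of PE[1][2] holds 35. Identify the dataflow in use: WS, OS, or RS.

WS [2×3] PE[1][2] across cycles:
  0: (1,2).acc=0  regs=<0,0>
  1: (1,2).acc=0  regs=<0,0>
  2: (1,2).acc=0  regs=<0,0>
  3: (1,2).acc=77  regs=<4,77>
  4: (1,2).acc=57  regs=<6,57>
  5: (1,2).acc=35  regs=<1,35>
OS [3×3] PE[1][2] across cycles:
  0: (1,2).acc=0  regs=<0,0>
  1: (1,2).acc=0  regs=<0,0>
  2: (1,2).acc=0  regs=<0,0>
  3: (1,2).acc=9  regs=<1,9>
  4: (1,2).acc=57  regs=<6,8>
  5: (1,2).acc=57  regs=<0,0>
RS: PE[1][2] is outside its 3×2 grid.

dataflow = WS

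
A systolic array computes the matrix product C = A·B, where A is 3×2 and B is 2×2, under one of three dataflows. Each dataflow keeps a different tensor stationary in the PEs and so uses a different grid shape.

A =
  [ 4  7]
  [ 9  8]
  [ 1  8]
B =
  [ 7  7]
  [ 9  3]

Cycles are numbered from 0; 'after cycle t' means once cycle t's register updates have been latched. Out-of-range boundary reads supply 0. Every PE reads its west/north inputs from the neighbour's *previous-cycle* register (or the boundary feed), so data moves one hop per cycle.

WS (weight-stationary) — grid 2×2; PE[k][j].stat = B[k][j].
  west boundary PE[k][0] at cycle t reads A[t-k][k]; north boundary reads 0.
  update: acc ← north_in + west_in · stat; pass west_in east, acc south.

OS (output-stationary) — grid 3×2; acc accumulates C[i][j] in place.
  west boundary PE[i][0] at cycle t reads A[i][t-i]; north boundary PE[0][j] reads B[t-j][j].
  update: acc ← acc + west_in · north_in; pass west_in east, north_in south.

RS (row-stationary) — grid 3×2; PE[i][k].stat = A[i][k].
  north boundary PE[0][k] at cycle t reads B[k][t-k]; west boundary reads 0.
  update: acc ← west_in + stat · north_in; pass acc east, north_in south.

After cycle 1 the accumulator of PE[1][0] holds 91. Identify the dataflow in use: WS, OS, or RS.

dataflow = WS

Under WS (2×2), PE[1][0]:
  after 0 — PE[1][0] acc=0, pass-E 0, pass-S 0
  after 1 — PE[1][0] acc=91, pass-E 7, pass-S 91
Under OS (3×2), PE[1][0]:
  after 0 — PE[1][0] acc=0, pass-E 0, pass-S 0
  after 1 — PE[1][0] acc=63, pass-E 9, pass-S 7
Under RS (3×2), PE[1][0]:
  after 0 — PE[1][0] acc=0, pass-E 0, pass-S 0
  after 1 — PE[1][0] acc=63, pass-E 63, pass-S 7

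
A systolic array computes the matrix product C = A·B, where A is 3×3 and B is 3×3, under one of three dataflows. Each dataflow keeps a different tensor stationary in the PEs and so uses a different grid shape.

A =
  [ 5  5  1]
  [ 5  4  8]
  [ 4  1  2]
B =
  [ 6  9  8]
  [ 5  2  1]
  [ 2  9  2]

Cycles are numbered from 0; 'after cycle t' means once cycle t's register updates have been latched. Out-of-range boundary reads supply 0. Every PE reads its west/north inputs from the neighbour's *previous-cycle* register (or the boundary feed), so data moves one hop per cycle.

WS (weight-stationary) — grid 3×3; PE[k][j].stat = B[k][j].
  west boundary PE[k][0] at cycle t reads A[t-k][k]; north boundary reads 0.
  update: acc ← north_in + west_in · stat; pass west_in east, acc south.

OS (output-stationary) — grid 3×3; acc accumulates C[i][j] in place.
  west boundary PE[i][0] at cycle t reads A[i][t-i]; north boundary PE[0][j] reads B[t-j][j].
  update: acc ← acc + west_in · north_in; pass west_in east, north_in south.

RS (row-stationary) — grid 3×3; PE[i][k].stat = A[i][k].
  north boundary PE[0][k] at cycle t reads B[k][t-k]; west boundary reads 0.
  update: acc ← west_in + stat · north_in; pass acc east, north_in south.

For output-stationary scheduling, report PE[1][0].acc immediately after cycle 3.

PE[1][0].acc = 66

OS on a 3×3 grid — tracing PE[1][0] and its feeders:
  t=0 PE[0][0]: acc=30 h=5 v=6
  t=0 PE[1][0]: acc=0 h=0 v=0
  t=1 PE[0][0]: acc=55 h=5 v=5
  t=1 PE[1][0]: acc=30 h=5 v=6
  t=2 PE[0][0]: acc=57 h=1 v=2
  t=2 PE[1][0]: acc=50 h=4 v=5
  t=3 PE[0][0]: acc=57 h=0 v=0
  t=3 PE[1][0]: acc=66 h=8 v=2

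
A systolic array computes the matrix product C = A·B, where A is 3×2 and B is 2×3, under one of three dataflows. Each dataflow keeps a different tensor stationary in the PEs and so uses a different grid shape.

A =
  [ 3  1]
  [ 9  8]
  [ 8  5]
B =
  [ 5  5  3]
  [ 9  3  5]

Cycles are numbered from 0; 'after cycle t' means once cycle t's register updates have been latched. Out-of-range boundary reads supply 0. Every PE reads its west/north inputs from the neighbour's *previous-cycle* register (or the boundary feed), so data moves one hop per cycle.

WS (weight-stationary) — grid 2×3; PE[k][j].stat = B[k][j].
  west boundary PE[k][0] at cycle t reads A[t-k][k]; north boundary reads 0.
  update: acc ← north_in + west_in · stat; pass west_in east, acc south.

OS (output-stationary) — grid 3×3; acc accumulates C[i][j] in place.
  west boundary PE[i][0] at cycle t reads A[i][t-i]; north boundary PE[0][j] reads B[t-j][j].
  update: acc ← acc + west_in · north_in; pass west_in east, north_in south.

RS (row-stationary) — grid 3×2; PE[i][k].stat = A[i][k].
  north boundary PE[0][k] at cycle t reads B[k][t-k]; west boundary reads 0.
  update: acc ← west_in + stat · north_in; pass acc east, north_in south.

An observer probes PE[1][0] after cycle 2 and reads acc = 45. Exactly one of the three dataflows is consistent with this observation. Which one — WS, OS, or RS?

Under WS (2×3), PE[1][0]:
  c0 r1c0: 0 / 0 / 0
  c1 r1c0: 24 / 1 / 24
  c2 r1c0: 117 / 8 / 117
Under OS (3×3), PE[1][0]:
  c0 r1c0: 0 / 0 / 0
  c1 r1c0: 45 / 9 / 5
  c2 r1c0: 117 / 8 / 9
Under RS (3×2), PE[1][0]:
  c0 r1c0: 0 / 0 / 0
  c1 r1c0: 45 / 45 / 5
  c2 r1c0: 45 / 45 / 5

dataflow = RS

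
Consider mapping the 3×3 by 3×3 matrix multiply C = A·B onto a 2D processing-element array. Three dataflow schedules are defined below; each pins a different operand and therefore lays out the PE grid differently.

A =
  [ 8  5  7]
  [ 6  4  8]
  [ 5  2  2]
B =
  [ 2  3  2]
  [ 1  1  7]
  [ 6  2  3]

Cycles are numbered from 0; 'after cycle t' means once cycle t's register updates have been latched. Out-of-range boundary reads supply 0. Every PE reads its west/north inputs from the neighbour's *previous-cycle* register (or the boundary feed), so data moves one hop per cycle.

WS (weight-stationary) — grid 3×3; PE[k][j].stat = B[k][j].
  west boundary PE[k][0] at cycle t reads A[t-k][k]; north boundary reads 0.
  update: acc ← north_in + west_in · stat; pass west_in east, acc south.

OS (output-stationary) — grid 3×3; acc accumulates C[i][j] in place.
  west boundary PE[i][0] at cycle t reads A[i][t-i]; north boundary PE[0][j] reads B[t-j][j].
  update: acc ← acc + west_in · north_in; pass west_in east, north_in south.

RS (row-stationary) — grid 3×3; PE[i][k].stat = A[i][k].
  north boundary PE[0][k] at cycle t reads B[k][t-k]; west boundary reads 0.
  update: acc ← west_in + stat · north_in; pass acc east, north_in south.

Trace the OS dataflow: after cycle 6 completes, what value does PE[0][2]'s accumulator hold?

Tracing OS — 3×3 array, target PE[0][2]:
  cycle 0: PE[0][1] → acc 0, east 0, south 0
  cycle 0: PE[0][2] → acc 0, east 0, south 0
  cycle 1: PE[0][1] → acc 24, east 8, south 3
  cycle 1: PE[0][2] → acc 0, east 0, south 0
  cycle 2: PE[0][1] → acc 29, east 5, south 1
  cycle 2: PE[0][2] → acc 16, east 8, south 2
  cycle 3: PE[0][1] → acc 43, east 7, south 2
  cycle 3: PE[0][2] → acc 51, east 5, south 7
  cycle 4: PE[0][1] → acc 43, east 0, south 0
  cycle 4: PE[0][2] → acc 72, east 7, south 3
  cycle 5: PE[0][1] → acc 43, east 0, south 0
  cycle 5: PE[0][2] → acc 72, east 0, south 0
  cycle 6: PE[0][1] → acc 43, east 0, south 0
  cycle 6: PE[0][2] → acc 72, east 0, south 0

PE[0][2].acc = 72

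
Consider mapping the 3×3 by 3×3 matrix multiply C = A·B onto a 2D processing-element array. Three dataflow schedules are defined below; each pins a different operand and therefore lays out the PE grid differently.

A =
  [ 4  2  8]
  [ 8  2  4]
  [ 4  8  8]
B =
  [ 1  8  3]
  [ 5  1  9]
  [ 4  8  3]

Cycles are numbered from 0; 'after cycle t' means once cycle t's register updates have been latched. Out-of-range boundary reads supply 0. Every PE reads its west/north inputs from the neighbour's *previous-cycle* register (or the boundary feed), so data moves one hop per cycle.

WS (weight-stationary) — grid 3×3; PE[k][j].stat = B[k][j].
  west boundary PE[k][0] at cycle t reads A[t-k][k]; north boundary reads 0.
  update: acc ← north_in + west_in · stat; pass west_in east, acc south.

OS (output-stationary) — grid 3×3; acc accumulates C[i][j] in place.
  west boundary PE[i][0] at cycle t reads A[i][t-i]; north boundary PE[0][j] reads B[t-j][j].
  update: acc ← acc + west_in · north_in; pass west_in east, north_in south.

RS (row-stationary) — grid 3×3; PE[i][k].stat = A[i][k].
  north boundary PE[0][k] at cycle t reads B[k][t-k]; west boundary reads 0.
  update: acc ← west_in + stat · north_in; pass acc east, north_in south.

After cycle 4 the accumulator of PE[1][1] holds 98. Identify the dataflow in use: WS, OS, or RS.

dataflow = OS

WS (3×3 grid), PE[1][1]:
  0: (1,1).acc=0  regs=<0,0>
  1: (1,1).acc=0  regs=<0,0>
  2: (1,1).acc=34  regs=<2,34>
  3: (1,1).acc=66  regs=<2,66>
  4: (1,1).acc=40  regs=<8,40>
OS (3×3 grid), PE[1][1]:
  0: (1,1).acc=0  regs=<0,0>
  1: (1,1).acc=0  regs=<0,0>
  2: (1,1).acc=64  regs=<8,8>
  3: (1,1).acc=66  regs=<2,1>
  4: (1,1).acc=98  regs=<4,8>
RS (3×3 grid), PE[1][1]:
  0: (1,1).acc=0  regs=<0,0>
  1: (1,1).acc=0  regs=<0,0>
  2: (1,1).acc=18  regs=<18,5>
  3: (1,1).acc=66  regs=<66,1>
  4: (1,1).acc=42  regs=<42,9>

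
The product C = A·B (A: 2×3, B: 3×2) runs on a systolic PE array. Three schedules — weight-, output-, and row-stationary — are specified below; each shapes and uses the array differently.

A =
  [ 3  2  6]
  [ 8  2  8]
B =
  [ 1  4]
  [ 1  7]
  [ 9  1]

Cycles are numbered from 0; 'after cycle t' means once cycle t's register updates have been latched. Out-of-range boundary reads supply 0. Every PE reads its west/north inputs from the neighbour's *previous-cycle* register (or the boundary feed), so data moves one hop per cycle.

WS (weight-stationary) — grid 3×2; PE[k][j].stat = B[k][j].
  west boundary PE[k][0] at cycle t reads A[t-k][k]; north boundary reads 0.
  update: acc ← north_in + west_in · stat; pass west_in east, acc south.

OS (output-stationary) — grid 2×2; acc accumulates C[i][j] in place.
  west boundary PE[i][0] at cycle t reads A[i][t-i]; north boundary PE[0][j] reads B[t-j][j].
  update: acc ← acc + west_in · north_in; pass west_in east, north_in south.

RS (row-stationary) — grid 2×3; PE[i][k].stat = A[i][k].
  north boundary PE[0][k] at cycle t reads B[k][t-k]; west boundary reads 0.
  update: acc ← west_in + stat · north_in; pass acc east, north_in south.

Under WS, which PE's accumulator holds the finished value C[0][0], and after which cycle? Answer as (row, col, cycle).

WS — PE[2][0] is where C[0][0] collects:
  cycle 0: PE[2][0] → acc 0, east 0, south 0
  cycle 1: PE[2][0] → acc 0, east 0, south 0
  cycle 2: PE[2][0] → acc 59, east 6, south 59

(row, col, cycle) = (2, 0, 2)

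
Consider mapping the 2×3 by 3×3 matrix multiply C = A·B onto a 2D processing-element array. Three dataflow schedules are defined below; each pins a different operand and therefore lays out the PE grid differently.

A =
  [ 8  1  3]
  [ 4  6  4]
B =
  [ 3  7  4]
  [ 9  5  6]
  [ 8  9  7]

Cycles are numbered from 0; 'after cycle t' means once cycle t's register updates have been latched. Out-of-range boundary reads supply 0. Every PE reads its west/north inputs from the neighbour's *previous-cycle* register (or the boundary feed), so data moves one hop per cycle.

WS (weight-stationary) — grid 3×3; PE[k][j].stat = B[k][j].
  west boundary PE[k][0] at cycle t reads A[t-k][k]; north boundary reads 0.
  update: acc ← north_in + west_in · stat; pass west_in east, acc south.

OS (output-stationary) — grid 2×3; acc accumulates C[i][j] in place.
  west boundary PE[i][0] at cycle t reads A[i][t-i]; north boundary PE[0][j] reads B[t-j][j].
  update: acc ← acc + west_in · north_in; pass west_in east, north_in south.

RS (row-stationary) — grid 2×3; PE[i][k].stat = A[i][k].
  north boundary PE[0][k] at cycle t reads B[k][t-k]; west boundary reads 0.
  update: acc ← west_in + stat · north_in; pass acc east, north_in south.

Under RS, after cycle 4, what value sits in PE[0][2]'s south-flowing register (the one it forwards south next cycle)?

register = 7

RS on a 2×3 grid — tracing PE[0][2] and its feeders:
  t=0 PE[0][1]: acc=0 h=0 v=0
  t=0 PE[0][2]: acc=0 h=0 v=0
  t=1 PE[0][1]: acc=33 h=33 v=9
  t=1 PE[0][2]: acc=0 h=0 v=0
  t=2 PE[0][1]: acc=61 h=61 v=5
  t=2 PE[0][2]: acc=57 h=57 v=8
  t=3 PE[0][1]: acc=38 h=38 v=6
  t=3 PE[0][2]: acc=88 h=88 v=9
  t=4 PE[0][1]: acc=0 h=0 v=0
  t=4 PE[0][2]: acc=59 h=59 v=7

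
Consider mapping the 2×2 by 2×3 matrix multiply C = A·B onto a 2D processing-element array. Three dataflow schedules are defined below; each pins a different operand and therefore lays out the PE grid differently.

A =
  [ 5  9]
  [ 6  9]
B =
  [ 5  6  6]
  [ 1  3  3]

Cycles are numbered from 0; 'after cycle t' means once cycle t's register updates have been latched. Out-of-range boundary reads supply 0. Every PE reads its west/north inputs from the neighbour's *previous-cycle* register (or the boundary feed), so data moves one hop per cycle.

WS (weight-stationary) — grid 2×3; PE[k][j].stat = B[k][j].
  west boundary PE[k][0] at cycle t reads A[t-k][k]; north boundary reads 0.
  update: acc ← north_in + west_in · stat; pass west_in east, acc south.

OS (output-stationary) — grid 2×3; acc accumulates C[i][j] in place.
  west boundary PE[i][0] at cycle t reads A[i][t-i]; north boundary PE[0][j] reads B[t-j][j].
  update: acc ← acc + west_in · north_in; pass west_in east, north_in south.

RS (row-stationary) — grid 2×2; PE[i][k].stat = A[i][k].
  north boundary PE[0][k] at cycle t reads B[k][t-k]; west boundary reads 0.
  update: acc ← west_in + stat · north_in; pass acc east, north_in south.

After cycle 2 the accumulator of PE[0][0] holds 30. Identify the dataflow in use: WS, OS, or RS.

WS [2×3] PE[0][0] across cycles:
  [0] (0,0) acc=25 (h:5 v:25)
  [1] (0,0) acc=30 (h:6 v:30)
  [2] (0,0) acc=0 (h:0 v:0)
OS [2×3] PE[0][0] across cycles:
  [0] (0,0) acc=25 (h:5 v:5)
  [1] (0,0) acc=34 (h:9 v:1)
  [2] (0,0) acc=34 (h:0 v:0)
RS [2×2] PE[0][0] across cycles:
  [0] (0,0) acc=25 (h:25 v:5)
  [1] (0,0) acc=30 (h:30 v:6)
  [2] (0,0) acc=30 (h:30 v:6)

dataflow = RS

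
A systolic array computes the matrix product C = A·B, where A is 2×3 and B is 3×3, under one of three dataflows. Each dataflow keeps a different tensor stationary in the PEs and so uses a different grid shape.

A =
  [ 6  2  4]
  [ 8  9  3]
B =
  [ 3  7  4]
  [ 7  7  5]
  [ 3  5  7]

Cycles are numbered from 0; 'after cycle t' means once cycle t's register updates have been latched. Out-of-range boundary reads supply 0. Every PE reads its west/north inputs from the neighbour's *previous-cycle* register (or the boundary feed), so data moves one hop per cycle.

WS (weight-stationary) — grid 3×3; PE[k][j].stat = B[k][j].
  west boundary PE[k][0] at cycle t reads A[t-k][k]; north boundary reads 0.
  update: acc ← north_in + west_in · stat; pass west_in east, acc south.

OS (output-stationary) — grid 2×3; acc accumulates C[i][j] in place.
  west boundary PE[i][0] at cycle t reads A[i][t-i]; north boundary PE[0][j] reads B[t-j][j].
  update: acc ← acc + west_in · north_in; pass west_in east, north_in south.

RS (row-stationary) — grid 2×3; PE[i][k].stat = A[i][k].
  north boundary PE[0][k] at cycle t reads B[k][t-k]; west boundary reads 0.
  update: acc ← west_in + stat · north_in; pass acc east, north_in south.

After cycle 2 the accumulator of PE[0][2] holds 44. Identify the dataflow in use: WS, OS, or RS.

dataflow = RS

Under WS (3×3), PE[0][2]:
  t=0 PE[0][2]: acc=0 h=0 v=0
  t=1 PE[0][2]: acc=0 h=0 v=0
  t=2 PE[0][2]: acc=24 h=6 v=24
Under OS (2×3), PE[0][2]:
  t=0 PE[0][2]: acc=0 h=0 v=0
  t=1 PE[0][2]: acc=0 h=0 v=0
  t=2 PE[0][2]: acc=24 h=6 v=4
Under RS (2×3), PE[0][2]:
  t=0 PE[0][2]: acc=0 h=0 v=0
  t=1 PE[0][2]: acc=0 h=0 v=0
  t=2 PE[0][2]: acc=44 h=44 v=3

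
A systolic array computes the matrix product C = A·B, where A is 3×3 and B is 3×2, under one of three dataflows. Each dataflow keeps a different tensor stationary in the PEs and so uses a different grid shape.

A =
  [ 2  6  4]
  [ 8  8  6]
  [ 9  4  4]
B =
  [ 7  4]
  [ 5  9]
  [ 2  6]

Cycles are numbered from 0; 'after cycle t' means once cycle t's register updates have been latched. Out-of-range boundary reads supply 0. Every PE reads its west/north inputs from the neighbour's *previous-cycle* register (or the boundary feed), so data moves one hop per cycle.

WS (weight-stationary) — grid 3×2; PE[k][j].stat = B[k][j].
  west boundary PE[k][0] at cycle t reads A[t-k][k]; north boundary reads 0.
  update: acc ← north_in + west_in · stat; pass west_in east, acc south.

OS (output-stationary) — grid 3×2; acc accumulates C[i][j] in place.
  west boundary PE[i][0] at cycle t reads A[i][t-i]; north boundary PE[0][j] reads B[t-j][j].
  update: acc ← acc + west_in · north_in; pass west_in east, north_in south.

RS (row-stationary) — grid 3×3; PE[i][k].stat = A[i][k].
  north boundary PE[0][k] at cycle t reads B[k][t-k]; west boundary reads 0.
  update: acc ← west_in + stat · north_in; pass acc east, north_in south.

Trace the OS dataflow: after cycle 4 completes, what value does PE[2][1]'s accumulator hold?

OS 3×2: PE[2][1] cycle-by-cycle (with neighbour feeds):
  cycle 0: PE[1][1] → acc 0, east 0, south 0
  cycle 0: PE[2][0] → acc 0, east 0, south 0
  cycle 0: PE[2][1] → acc 0, east 0, south 0
  cycle 1: PE[1][1] → acc 0, east 0, south 0
  cycle 1: PE[2][0] → acc 0, east 0, south 0
  cycle 1: PE[2][1] → acc 0, east 0, south 0
  cycle 2: PE[1][1] → acc 32, east 8, south 4
  cycle 2: PE[2][0] → acc 63, east 9, south 7
  cycle 2: PE[2][1] → acc 0, east 0, south 0
  cycle 3: PE[1][1] → acc 104, east 8, south 9
  cycle 3: PE[2][0] → acc 83, east 4, south 5
  cycle 3: PE[2][1] → acc 36, east 9, south 4
  cycle 4: PE[1][1] → acc 140, east 6, south 6
  cycle 4: PE[2][0] → acc 91, east 4, south 2
  cycle 4: PE[2][1] → acc 72, east 4, south 9

PE[2][1].acc = 72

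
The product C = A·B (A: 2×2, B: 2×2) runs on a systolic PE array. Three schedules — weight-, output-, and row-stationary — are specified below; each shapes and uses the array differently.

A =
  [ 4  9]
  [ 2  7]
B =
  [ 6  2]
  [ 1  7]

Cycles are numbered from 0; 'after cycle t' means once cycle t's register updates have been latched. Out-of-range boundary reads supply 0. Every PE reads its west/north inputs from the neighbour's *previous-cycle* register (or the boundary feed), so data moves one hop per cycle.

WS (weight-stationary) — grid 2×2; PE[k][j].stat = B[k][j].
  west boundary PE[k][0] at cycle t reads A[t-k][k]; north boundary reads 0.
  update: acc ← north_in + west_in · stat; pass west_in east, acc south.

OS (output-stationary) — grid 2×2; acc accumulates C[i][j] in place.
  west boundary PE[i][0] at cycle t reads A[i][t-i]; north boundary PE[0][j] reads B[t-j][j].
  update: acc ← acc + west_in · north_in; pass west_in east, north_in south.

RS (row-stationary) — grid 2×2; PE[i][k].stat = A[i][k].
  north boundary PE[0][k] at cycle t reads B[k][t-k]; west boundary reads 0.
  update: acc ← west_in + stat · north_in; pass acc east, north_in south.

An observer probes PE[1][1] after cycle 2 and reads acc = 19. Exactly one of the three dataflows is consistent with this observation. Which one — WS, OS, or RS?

Under WS (2×2), PE[1][1]:
  c0 r1c1: 0 / 0 / 0
  c1 r1c1: 0 / 0 / 0
  c2 r1c1: 71 / 9 / 71
Under OS (2×2), PE[1][1]:
  c0 r1c1: 0 / 0 / 0
  c1 r1c1: 0 / 0 / 0
  c2 r1c1: 4 / 2 / 2
Under RS (2×2), PE[1][1]:
  c0 r1c1: 0 / 0 / 0
  c1 r1c1: 0 / 0 / 0
  c2 r1c1: 19 / 19 / 1

dataflow = RS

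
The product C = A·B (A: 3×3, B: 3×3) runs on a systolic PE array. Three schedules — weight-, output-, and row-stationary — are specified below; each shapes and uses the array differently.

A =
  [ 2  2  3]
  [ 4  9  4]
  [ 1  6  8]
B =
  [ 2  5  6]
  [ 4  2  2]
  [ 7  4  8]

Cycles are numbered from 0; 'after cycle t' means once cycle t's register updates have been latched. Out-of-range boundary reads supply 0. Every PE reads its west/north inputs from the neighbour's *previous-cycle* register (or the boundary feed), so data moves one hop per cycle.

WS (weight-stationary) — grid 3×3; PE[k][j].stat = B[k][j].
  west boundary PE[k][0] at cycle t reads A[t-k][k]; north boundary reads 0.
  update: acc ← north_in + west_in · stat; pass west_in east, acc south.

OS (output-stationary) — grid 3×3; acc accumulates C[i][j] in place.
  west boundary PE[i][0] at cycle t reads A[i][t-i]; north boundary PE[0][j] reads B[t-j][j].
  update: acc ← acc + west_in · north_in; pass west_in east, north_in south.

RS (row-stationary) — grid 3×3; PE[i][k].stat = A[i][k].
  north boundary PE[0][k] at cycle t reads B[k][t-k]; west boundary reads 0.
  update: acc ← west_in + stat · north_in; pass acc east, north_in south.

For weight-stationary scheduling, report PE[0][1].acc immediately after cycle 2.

WS 3×3: PE[0][1] cycle-by-cycle (with neighbour feeds):
  @0  [0,0]  acc 4  |  →2  ↓4
  @0  [0,1]  acc 0  |  →0  ↓0
  @1  [0,0]  acc 8  |  →4  ↓8
  @1  [0,1]  acc 10  |  →2  ↓10
  @2  [0,0]  acc 2  |  →1  ↓2
  @2  [0,1]  acc 20  |  →4  ↓20

PE[0][1].acc = 20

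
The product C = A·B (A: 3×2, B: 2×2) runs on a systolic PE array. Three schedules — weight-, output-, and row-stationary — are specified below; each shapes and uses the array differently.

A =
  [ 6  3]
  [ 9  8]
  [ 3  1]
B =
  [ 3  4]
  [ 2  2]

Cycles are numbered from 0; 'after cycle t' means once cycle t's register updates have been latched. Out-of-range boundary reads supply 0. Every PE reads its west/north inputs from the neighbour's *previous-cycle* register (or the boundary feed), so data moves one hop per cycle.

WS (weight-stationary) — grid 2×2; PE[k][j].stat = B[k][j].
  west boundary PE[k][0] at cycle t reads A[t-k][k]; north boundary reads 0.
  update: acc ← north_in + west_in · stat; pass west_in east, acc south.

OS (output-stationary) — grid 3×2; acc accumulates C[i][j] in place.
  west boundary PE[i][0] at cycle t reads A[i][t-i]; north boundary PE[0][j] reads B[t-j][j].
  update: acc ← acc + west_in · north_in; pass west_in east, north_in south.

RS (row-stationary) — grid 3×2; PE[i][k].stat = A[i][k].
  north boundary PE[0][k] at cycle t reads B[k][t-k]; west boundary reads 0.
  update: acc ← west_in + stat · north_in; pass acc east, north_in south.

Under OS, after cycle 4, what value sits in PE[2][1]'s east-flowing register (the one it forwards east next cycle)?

register = 1

OS on a 3×2 grid — tracing PE[2][1] and its feeders:
  after 0 — PE[1][1] acc=0, pass-E 0, pass-S 0
  after 0 — PE[2][0] acc=0, pass-E 0, pass-S 0
  after 0 — PE[2][1] acc=0, pass-E 0, pass-S 0
  after 1 — PE[1][1] acc=0, pass-E 0, pass-S 0
  after 1 — PE[2][0] acc=0, pass-E 0, pass-S 0
  after 1 — PE[2][1] acc=0, pass-E 0, pass-S 0
  after 2 — PE[1][1] acc=36, pass-E 9, pass-S 4
  after 2 — PE[2][0] acc=9, pass-E 3, pass-S 3
  after 2 — PE[2][1] acc=0, pass-E 0, pass-S 0
  after 3 — PE[1][1] acc=52, pass-E 8, pass-S 2
  after 3 — PE[2][0] acc=11, pass-E 1, pass-S 2
  after 3 — PE[2][1] acc=12, pass-E 3, pass-S 4
  after 4 — PE[1][1] acc=52, pass-E 0, pass-S 0
  after 4 — PE[2][0] acc=11, pass-E 0, pass-S 0
  after 4 — PE[2][1] acc=14, pass-E 1, pass-S 2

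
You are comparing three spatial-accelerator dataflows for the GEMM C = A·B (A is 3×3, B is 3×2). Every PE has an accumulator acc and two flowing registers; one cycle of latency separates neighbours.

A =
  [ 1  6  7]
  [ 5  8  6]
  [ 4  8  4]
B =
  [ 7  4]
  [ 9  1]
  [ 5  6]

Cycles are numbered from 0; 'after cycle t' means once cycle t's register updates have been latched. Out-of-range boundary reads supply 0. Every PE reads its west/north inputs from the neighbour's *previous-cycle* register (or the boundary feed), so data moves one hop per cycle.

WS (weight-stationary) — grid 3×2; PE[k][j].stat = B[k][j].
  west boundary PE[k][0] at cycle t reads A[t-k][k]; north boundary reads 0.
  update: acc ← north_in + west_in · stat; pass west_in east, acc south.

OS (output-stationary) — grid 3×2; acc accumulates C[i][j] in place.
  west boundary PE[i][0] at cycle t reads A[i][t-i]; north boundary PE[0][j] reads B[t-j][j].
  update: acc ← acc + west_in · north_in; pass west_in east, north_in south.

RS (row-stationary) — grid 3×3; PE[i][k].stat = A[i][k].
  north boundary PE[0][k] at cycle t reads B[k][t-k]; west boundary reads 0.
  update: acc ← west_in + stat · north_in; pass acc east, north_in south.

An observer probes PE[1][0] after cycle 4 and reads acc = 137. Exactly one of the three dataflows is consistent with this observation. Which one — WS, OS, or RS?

WS (3×2 grid), PE[1][0]:
  step 0 · PE1,0: acc=0; fwd→0 fwd↓0
  step 1 · PE1,0: acc=61; fwd→6 fwd↓61
  step 2 · PE1,0: acc=107; fwd→8 fwd↓107
  step 3 · PE1,0: acc=100; fwd→8 fwd↓100
  step 4 · PE1,0: acc=0; fwd→0 fwd↓0
OS (3×2 grid), PE[1][0]:
  step 0 · PE1,0: acc=0; fwd→0 fwd↓0
  step 1 · PE1,0: acc=35; fwd→5 fwd↓7
  step 2 · PE1,0: acc=107; fwd→8 fwd↓9
  step 3 · PE1,0: acc=137; fwd→6 fwd↓5
  step 4 · PE1,0: acc=137; fwd→0 fwd↓0
RS (3×3 grid), PE[1][0]:
  step 0 · PE1,0: acc=0; fwd→0 fwd↓0
  step 1 · PE1,0: acc=35; fwd→35 fwd↓7
  step 2 · PE1,0: acc=20; fwd→20 fwd↓4
  step 3 · PE1,0: acc=0; fwd→0 fwd↓0
  step 4 · PE1,0: acc=0; fwd→0 fwd↓0

dataflow = OS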